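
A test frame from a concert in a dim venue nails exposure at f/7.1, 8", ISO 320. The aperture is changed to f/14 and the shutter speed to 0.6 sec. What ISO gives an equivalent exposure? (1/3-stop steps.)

ISO 16000

Aperture: f/7.1 → f/8 → f/9 → f/10 → f/11 → f/13 → f/14 — 2 stops smaller aperture (darker).
Shutter speed: 8 → 6 → 5 → 4 → 3.2 → 2.5 → 2 → 1.6 → 1.3 → 1 → 0.8 → 0.6 — 3 2/3 stops faster (darker).
Net change so far: 5 2/3 stops darker. Offset with the ISO: 320 → 400 → 500 → 640 → 800 → 1000 → 1250 → 1600 → 2000 → 2500 → 3200 → 4000 → 5000 → 6400 → 8000 → 10000 → 12800 → 16000.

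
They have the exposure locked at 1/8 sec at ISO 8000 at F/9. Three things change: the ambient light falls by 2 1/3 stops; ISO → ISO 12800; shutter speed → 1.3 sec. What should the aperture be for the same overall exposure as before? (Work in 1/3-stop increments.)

f/16

Scene light: 2 1/3 stops darker.
ISO: 8000 → 10000 → 12800 — 2/3 stop raised (brighter).
Shutter speed: 1/8 → 1/6 → 1/5 → 1/4 → 0.3 → 0.4 → 0.5 → 0.6 → 0.8 → 1 → 1.3 — 3 1/3 stops longer (brighter).
Net so far: 1 2/3 stops brighter. Aperture: f/9 → f/10 → f/11 → f/13 → f/14 → f/16.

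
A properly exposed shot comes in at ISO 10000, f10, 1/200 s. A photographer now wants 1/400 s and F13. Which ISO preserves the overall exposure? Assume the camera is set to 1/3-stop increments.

ISO 32000

Shutter speed: 1/200 → 1/250 → 1/320 → 1/400 — 1 stop shorter (darker).
Aperture: f/10 → f/11 → f/13 — 2/3 stop smaller aperture (darker).
Net change so far: 1 2/3 stops darker. Offset with the ISO: 10000 → 12800 → 16000 → 20000 → 25600 → 32000.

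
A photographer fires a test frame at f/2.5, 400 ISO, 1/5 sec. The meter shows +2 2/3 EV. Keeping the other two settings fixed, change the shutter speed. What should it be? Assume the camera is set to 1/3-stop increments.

1/30s

Overexposed by 2 2/3 stops → need 2 2/3 stops darker.
Shutter speed: 1/5 → 1/6 → 1/8 → 1/10 → 1/13 → 1/15 → 1/20 → 1/25 → 1/30.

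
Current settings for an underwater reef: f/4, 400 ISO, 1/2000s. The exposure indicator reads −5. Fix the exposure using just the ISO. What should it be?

Underexposed by 5 stops → need 5 stops brighter.
ISO: 400 → 800 → 1600 → 3200 → 6400 → 12800.

ISO 12800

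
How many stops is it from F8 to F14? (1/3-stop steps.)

f/8 → f/9 → f/10 → f/11 → f/13 → f/14 — count the steps: 5 third-stops = 1 2/3 stops.

1 2/3 stops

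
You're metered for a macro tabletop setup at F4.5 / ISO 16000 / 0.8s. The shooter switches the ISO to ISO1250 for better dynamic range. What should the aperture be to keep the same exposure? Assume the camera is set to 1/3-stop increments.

f/1.2

ISO: 16000 → 12800 → 10000 → 8000 → 6400 → 5000 → 4000 → 3200 → 2500 → 2000 → 1600 → 1250 — 3 2/3 stops dropped (darker).
Need 3 2/3 stops brighter from the aperture: f/4.5 → f/4 → f/3.5 → f/3.2 → f/2.8 → f/2.5 → f/2.2 → f/2 → f/1.8 → f/1.6 → f/1.4 → f/1.2.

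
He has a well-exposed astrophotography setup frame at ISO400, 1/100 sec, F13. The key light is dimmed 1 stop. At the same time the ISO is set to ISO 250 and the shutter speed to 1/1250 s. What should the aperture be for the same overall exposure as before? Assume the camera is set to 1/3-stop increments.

f/2

Scene light: 1 stop darker.
ISO: 400 → 320 → 250 — 2/3 stop lower (darker).
Shutter speed: 1/100 → 1/125 → 1/160 → 1/200 → 1/250 → 1/320 → 1/400 → 1/500 → 1/640 → 1/800 → 1/1000 → 1/1250 — 3 2/3 stops shorter (darker).
Net so far: 5 1/3 stops darker. Aperture: f/13 → f/11 → f/10 → f/9 → f/8 → f/7.1 → f/6.3 → f/5.6 → f/5 → f/4.5 → f/4 → f/3.5 → f/3.2 → f/2.8 → f/2.5 → f/2.2 → f/2.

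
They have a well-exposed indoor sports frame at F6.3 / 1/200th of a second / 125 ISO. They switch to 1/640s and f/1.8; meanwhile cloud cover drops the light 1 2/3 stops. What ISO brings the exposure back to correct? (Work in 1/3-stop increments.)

ISO 100

Scene light: 1 2/3 stops darker.
Shutter speed: 1/200 → 1/250 → 1/320 → 1/400 → 1/500 → 1/640 — 1 2/3 stops faster (darker).
Aperture: f/6.3 → f/5.6 → f/5 → f/4.5 → f/4 → f/3.5 → f/3.2 → f/2.8 → f/2.5 → f/2.2 → f/2 → f/1.8 — 3 2/3 stops opened up (brighter).
Net so far: 1/3 stop brighter. ISO: 125 → 100.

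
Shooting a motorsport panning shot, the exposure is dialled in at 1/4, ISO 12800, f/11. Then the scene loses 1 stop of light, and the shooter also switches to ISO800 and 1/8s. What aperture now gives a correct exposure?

f/1.4

Scene light: 1 stop darker.
ISO: 12800 → 6400 → 3200 → 1600 → 800 — 4 stops dropped (darker).
Shutter speed: 1/4 → 1/8 — 1 stop faster (darker).
Net so far: 6 stops darker. Aperture: f/11 → f/8 → f/5.6 → f/4 → f/2.8 → f/2 → f/1.4.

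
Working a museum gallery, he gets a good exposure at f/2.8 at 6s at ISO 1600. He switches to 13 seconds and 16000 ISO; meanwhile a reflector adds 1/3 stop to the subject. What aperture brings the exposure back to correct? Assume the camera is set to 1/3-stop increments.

Scene light: 1/3 stop brighter.
Shutter speed: 6 → 8 → 10 → 13 — 1 stop slower (brighter).
ISO: 1600 → 2000 → 2500 → 3200 → 4000 → 5000 → 6400 → 8000 → 10000 → 12800 → 16000 — 3 1/3 stops raised (brighter).
Net so far: 4 2/3 stops brighter. Aperture: f/2.8 → f/3.2 → f/3.5 → f/4 → f/4.5 → f/5 → f/5.6 → f/6.3 → f/7.1 → f/8 → f/9 → f/10 → f/11 → f/13 → f/14.

f/14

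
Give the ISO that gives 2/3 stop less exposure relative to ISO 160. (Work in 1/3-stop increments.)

ISO: 160 → 125 → 100 — 2/3 stop lower (darker).

ISO 100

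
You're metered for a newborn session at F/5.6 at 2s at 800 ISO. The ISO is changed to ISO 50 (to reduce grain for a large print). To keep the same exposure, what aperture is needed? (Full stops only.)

ISO: 800 → 400 → 200 → 100 → 50 — 4 stops lower (darker).
Need 4 stops brighter from the aperture: f/5.6 → f/4 → f/2.8 → f/2 → f/1.4.

f/1.4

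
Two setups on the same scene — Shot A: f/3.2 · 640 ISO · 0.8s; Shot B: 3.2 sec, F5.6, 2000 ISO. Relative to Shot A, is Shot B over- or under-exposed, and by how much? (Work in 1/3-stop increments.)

2 stops brighter

Aperture: f/3.2 → f/3.5 → f/4 → f/4.5 → f/5 → f/5.6 — 1 2/3 stops stopped down (darker).
Shutter speed: 0.8 → 1 → 1.3 → 1.6 → 2 → 2.5 → 3.2 — 2 stops longer (brighter).
ISO: 640 → 800 → 1000 → 1250 → 1600 → 2000 — 1 2/3 stops higher (brighter).
Net: −1 2/3 +2 +1 2/3 = +2 stops.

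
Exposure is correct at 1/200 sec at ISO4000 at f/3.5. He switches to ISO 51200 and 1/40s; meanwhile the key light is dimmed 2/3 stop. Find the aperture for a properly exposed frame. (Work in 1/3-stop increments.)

Scene light: 2/3 stop darker.
ISO: 4000 → 5000 → 6400 → 8000 → 10000 → 12800 → 16000 → 20000 → 25600 → 32000 → 40000 → 51200 — 3 2/3 stops higher (brighter).
Shutter speed: 1/200 → 1/160 → 1/125 → 1/100 → 1/80 → 1/60 → 1/50 → 1/40 — 2 1/3 stops longer (brighter).
Net so far: 5 1/3 stops brighter. Aperture: f/3.5 → f/4 → f/4.5 → f/5 → f/5.6 → f/6.3 → f/7.1 → f/8 → f/9 → f/10 → f/11 → f/13 → f/14 → f/16 → f/18 → f/20 → f/22.

f/22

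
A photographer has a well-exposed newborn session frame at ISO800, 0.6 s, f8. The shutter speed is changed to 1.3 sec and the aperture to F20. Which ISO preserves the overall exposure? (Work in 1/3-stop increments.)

Shutter speed: 0.6 → 0.8 → 1 → 1.3 — 1 stop slower (brighter).
Aperture: f/8 → f/9 → f/10 → f/11 → f/13 → f/14 → f/16 → f/18 → f/20 — 2 2/3 stops narrower (darker).
Net change so far: 1 2/3 stops darker. Offset with the ISO: 800 → 1000 → 1250 → 1600 → 2000 → 2500.

ISO 2500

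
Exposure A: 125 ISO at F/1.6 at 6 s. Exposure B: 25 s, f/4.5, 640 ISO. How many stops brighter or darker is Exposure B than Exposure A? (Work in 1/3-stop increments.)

Aperture: f/1.6 → f/1.8 → f/2 → f/2.2 → f/2.5 → f/2.8 → f/3.2 → f/3.5 → f/4 → f/4.5 — 3 stops narrower (darker).
Shutter speed: 6 → 8 → 10 → 13 → 15 → 20 → 25 — 2 stops longer (brighter).
ISO: 125 → 160 → 200 → 250 → 320 → 400 → 500 → 640 — 2 1/3 stops raised (brighter).
Net: −3 +2 +2 1/3 = +1 1/3 stops.

1 1/3 stops brighter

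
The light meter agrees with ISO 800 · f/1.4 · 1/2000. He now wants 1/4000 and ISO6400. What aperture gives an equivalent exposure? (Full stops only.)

Shutter speed: 1/2000 → 1/4000 — 1 stop shorter (darker).
ISO: 800 → 1600 → 3200 → 6400 — 3 stops higher (brighter).
Net change so far: 2 stops brighter. Offset with the aperture: f/1.4 → f/2 → f/2.8.

f/2.8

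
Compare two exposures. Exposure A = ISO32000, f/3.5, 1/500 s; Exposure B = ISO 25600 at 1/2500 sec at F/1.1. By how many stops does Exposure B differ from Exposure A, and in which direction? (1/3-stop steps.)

Aperture: f/3.5 → f/3.2 → f/2.8 → f/2.5 → f/2.2 → f/2 → f/1.8 → f/1.6 → f/1.4 → f/1.2 → f/1.1 — 3 1/3 stops larger aperture (brighter).
Shutter speed: 1/500 → 1/640 → 1/800 → 1/1000 → 1/1250 → 1/1600 → 1/2000 → 1/2500 — 2 1/3 stops shorter (darker).
ISO: 32000 → 25600 — 1/3 stop lower (darker).
Net: +3 1/3 −2 1/3 −1/3 = +2/3 stops.

2/3 stop brighter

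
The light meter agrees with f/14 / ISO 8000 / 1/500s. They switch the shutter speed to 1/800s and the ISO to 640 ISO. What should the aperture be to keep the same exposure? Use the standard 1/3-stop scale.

f/3.2

Shutter speed: 1/500 → 1/640 → 1/800 — 2/3 stop shorter (darker).
ISO: 8000 → 6400 → 5000 → 4000 → 3200 → 2500 → 2000 → 1600 → 1250 → 1000 → 800 → 640 — 3 2/3 stops dropped (darker).
Net change so far: 4 1/3 stops darker. Offset with the aperture: f/14 → f/13 → f/11 → f/10 → f/9 → f/8 → f/7.1 → f/6.3 → f/5.6 → f/5 → f/4.5 → f/4 → f/3.5 → f/3.2.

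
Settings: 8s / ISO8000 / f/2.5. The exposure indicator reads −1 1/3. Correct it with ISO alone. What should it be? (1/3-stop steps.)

Underexposed by 1 1/3 stops → need 1 1/3 stops brighter.
ISO: 8000 → 10000 → 12800 → 16000 → 20000.

ISO 20000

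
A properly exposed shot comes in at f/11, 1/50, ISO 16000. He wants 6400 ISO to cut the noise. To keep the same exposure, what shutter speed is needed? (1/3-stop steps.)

ISO: 16000 → 12800 → 10000 → 8000 → 6400 — 1 1/3 stops lower (darker).
Need 1 1/3 stops brighter from the shutter speed: 1/50 → 1/40 → 1/30 → 1/25 → 1/20.

1/20s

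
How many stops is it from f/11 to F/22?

2 stops

f/11 → f/16 → f/22 — count the steps: 2 stops.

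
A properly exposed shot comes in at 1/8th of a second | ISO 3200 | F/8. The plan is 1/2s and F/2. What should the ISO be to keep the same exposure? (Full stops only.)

Shutter speed: 1/8 → 1/4 → 1/2 — 2 stops longer (brighter).
Aperture: f/8 → f/5.6 → f/4 → f/2.8 → f/2 — 4 stops opened up (brighter).
Net change so far: 6 stops brighter. Offset with the ISO: 3200 → 1600 → 800 → 400 → 200 → 100 → 50.

ISO 50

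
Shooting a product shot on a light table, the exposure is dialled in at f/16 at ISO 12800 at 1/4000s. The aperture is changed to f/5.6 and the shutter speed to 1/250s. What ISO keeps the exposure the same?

ISO 100

Aperture: f/16 → f/11 → f/8 → f/5.6 — 3 stops opened up (brighter).
Shutter speed: 1/4000 → 1/2000 → 1/1000 → 1/500 → 1/250 — 4 stops slower (brighter).
Net change so far: 7 stops brighter. Offset with the ISO: 12800 → 6400 → 3200 → 1600 → 800 → 400 → 200 → 100.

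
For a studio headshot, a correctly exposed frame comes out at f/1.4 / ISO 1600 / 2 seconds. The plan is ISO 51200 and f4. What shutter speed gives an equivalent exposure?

1/2s

ISO: 1600 → 3200 → 6400 → 12800 → 25600 → 51200 — 5 stops raised (brighter).
Aperture: f/1.4 → f/2 → f/2.8 → f/4 — 3 stops stopped down (darker).
Net change so far: 2 stops brighter. Offset with the shutter speed: 2 → 1 → 1/2.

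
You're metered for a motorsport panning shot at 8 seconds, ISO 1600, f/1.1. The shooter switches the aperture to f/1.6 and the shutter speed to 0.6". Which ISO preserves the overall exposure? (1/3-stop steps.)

Aperture: f/1.1 → f/1.2 → f/1.4 → f/1.6 — 1 stop stopped down (darker).
Shutter speed: 8 → 6 → 5 → 4 → 3.2 → 2.5 → 2 → 1.6 → 1.3 → 1 → 0.8 → 0.6 — 3 2/3 stops shorter (darker).
Net change so far: 4 2/3 stops darker. Offset with the ISO: 1600 → 2000 → 2500 → 3200 → 4000 → 5000 → 6400 → 8000 → 10000 → 12800 → 16000 → 20000 → 25600 → 32000 → 40000.

ISO 40000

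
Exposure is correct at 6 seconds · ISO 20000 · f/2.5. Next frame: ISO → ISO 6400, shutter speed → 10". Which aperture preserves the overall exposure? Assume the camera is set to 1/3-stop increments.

f/1.8

ISO: 20000 → 16000 → 12800 → 10000 → 8000 → 6400 — 1 2/3 stops lower (darker).
Shutter speed: 6 → 8 → 10 — 2/3 stop longer (brighter).
Net change so far: 1 stop darker. Offset with the aperture: f/2.5 → f/2.2 → f/2 → f/1.8.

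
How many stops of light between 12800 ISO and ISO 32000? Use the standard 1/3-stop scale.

12800 → 16000 → 20000 → 25600 → 32000 — count the steps: 4 third-stops = 1 1/3 stops.

1 1/3 stops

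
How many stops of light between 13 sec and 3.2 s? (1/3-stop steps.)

2 stops

13 → 10 → 8 → 6 → 5 → 4 → 3.2 — count the steps: 6 third-stops = 2 stops.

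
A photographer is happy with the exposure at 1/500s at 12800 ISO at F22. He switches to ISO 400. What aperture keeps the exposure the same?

ISO: 12800 → 6400 → 3200 → 1600 → 800 → 400 — 5 stops lower (darker).
Need 5 stops brighter from the aperture: f/22 → f/16 → f/11 → f/8 → f/5.6 → f/4.

f/4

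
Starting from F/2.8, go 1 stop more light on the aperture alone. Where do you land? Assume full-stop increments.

f/2

Aperture: f/2.8 → f/2 — 1 stop wider (brighter).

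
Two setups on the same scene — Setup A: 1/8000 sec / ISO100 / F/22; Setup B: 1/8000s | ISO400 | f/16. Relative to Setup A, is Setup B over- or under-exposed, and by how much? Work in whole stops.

3 stops brighter

Aperture: f/22 → f/16 — 1 stop wider (brighter).
Shutter speed: unchanged.
ISO: 100 → 200 → 400 — 2 stops higher (brighter).
Net: +1 +2 = +3 stops.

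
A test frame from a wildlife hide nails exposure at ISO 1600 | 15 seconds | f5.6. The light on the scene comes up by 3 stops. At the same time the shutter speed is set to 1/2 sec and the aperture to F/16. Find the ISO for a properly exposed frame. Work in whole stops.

Scene light: 3 stops brighter.
Shutter speed: 15 → 8 → 4 → 2 → 1 → 1/2 — 5 stops shorter (darker).
Aperture: f/5.6 → f/8 → f/11 → f/16 — 3 stops narrower (darker).
Net so far: 5 stops darker. ISO: 1600 → 3200 → 6400 → 12800 → 25600 → 51200.

ISO 51200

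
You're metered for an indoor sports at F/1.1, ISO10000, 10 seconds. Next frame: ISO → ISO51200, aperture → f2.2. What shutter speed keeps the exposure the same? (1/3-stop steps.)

8 s

ISO: 10000 → 12800 → 16000 → 20000 → 25600 → 32000 → 40000 → 51200 — 2 1/3 stops higher (brighter).
Aperture: f/1.1 → f/1.2 → f/1.4 → f/1.6 → f/1.8 → f/2 → f/2.2 — 2 stops stopped down (darker).
Net change so far: 1/3 stop brighter. Offset with the shutter speed: 10 → 8.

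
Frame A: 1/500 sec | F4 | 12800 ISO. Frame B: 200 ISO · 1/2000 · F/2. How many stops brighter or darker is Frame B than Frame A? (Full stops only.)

Aperture: f/4 → f/2.8 → f/2 — 2 stops wider (brighter).
Shutter speed: 1/500 → 1/1000 → 1/2000 — 2 stops faster (darker).
ISO: 12800 → 6400 → 3200 → 1600 → 800 → 400 → 200 — 6 stops lower (darker).
Net: +2 −2 −6 = −6 stops.

6 stops darker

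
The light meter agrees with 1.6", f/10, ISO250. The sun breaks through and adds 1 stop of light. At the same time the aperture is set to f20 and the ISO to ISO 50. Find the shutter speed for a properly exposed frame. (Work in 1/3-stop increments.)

Scene light: 1 stop brighter.
Aperture: f/10 → f/11 → f/13 → f/14 → f/16 → f/18 → f/20 — 2 stops smaller aperture (darker).
ISO: 250 → 200 → 160 → 125 → 100 → 80 → 64 → 50 — 2 1/3 stops lower (darker).
Net so far: 3 1/3 stops darker. Shutter speed: 1.6 → 2 → 2.5 → 3.2 → 4 → 5 → 6 → 8 → 10 → 13 → 15.

15 s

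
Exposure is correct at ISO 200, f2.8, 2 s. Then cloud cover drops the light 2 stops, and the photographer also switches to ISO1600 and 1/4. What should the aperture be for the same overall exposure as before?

f/1.4

Scene light: 2 stops darker.
ISO: 200 → 400 → 800 → 1600 — 3 stops higher (brighter).
Shutter speed: 2 → 1 → 1/2 → 1/4 — 3 stops shorter (darker).
Net so far: 2 stops darker. Aperture: f/2.8 → f/2 → f/1.4.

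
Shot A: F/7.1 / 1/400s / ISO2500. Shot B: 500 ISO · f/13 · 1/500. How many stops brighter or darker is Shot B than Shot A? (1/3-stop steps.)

Aperture: f/7.1 → f/8 → f/9 → f/10 → f/11 → f/13 — 1 2/3 stops stopped down (darker).
Shutter speed: 1/400 → 1/500 — 1/3 stop shorter (darker).
ISO: 2500 → 2000 → 1600 → 1250 → 1000 → 800 → 640 → 500 — 2 1/3 stops lower (darker).
Net: −1 2/3 −1/3 −2 1/3 = −4 1/3 stops.

4 1/3 stops darker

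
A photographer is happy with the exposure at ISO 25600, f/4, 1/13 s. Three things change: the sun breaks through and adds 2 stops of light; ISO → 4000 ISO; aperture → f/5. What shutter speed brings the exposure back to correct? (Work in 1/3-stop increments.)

Scene light: 2 stops brighter.
ISO: 25600 → 20000 → 16000 → 12800 → 10000 → 8000 → 6400 → 5000 → 4000 — 2 2/3 stops lower (darker).
Aperture: f/4 → f/4.5 → f/5 — 2/3 stop stopped down (darker).
Net so far: 1 1/3 stops darker. Shutter speed: 1/13 → 1/10 → 1/8 → 1/6 → 1/5.

1/5s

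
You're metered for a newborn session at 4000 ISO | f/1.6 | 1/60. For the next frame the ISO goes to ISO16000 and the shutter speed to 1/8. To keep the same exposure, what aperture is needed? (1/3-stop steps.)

f/9

ISO: 4000 → 5000 → 6400 → 8000 → 10000 → 12800 → 16000 — 2 stops raised (brighter).
Shutter speed: 1/60 → 1/50 → 1/40 → 1/30 → 1/25 → 1/20 → 1/15 → 1/13 → 1/10 → 1/8 — 3 stops longer (brighter).
Net change so far: 5 stops brighter. Offset with the aperture: f/1.6 → f/1.8 → f/2 → f/2.2 → f/2.5 → f/2.8 → f/3.2 → f/3.5 → f/4 → f/4.5 → f/5 → f/5.6 → f/6.3 → f/7.1 → f/8 → f/9.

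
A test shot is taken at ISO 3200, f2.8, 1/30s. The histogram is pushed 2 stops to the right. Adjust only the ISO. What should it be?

Overexposed by 2 stops → need 2 stops darker.
ISO: 3200 → 1600 → 800.

ISO 800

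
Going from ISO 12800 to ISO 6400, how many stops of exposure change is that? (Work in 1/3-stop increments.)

12800 → 10000 → 8000 → 6400 — count the steps: 3 third-stops = 1 stop.

1 stop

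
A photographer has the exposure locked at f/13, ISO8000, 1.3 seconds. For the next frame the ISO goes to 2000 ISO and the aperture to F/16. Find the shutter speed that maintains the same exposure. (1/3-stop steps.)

ISO: 8000 → 6400 → 5000 → 4000 → 3200 → 2500 → 2000 — 2 stops dropped (darker).
Aperture: f/13 → f/14 → f/16 — 2/3 stop stopped down (darker).
Net change so far: 2 2/3 stops darker. Offset with the shutter speed: 1.3 → 1.6 → 2 → 2.5 → 3.2 → 4 → 5 → 6 → 8.

8 s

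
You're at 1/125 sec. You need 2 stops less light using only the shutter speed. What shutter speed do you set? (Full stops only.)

Shutter speed: 1/125 → 1/250 → 1/500 — 2 stops faster (darker).

1/500s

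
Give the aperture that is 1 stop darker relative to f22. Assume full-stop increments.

Aperture: f/22 → f/32 — 1 stop stopped down (darker).

f/32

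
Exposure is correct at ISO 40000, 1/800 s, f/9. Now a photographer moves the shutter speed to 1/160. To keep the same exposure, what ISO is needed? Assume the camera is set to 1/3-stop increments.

Shutter speed: 1/800 → 1/640 → 1/500 → 1/400 → 1/320 → 1/250 → 1/200 → 1/160 — 2 1/3 stops longer (brighter).
Need 2 1/3 stops darker from the ISO: 40000 → 32000 → 25600 → 20000 → 16000 → 12800 → 10000 → 8000.

ISO 8000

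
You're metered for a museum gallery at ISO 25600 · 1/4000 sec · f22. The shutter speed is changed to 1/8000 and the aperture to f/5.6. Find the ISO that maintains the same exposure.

Shutter speed: 1/4000 → 1/8000 — 1 stop faster (darker).
Aperture: f/22 → f/16 → f/11 → f/8 → f/5.6 — 4 stops opened up (brighter).
Net change so far: 3 stops brighter. Offset with the ISO: 25600 → 12800 → 6400 → 3200.

ISO 3200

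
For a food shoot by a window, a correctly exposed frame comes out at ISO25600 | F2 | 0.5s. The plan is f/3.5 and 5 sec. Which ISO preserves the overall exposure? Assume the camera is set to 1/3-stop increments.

ISO 8000

Aperture: f/2 → f/2.2 → f/2.5 → f/2.8 → f/3.2 → f/3.5 — 1 2/3 stops narrower (darker).
Shutter speed: 0.5 → 0.6 → 0.8 → 1 → 1.3 → 1.6 → 2 → 2.5 → 3.2 → 4 → 5 — 3 1/3 stops slower (brighter).
Net change so far: 1 2/3 stops brighter. Offset with the ISO: 25600 → 20000 → 16000 → 12800 → 10000 → 8000.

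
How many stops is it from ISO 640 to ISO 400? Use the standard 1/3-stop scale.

640 → 500 → 400 — count the steps: 2 third-stops = 2/3 stop.

2/3 stop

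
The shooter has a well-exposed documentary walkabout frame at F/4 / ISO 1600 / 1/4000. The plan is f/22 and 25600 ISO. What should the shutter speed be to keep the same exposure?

Aperture: f/4 → f/5.6 → f/8 → f/11 → f/16 → f/22 — 5 stops smaller aperture (darker).
ISO: 1600 → 3200 → 6400 → 12800 → 25600 — 4 stops raised (brighter).
Net change so far: 1 stop darker. Offset with the shutter speed: 1/4000 → 1/2000.

1/2000s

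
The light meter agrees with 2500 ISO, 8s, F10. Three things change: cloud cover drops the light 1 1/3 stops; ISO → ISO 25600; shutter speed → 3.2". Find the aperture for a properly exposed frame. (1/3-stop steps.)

Scene light: 1 1/3 stops darker.
ISO: 2500 → 3200 → 4000 → 5000 → 6400 → 8000 → 10000 → 12800 → 16000 → 20000 → 25600 — 3 1/3 stops higher (brighter).
Shutter speed: 8 → 6 → 5 → 4 → 3.2 — 1 1/3 stops faster (darker).
Net so far: 2/3 stop brighter. Aperture: f/10 → f/11 → f/13.

f/13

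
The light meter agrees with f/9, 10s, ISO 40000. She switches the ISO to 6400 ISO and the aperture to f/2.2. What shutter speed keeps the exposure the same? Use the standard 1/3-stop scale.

4 s

ISO: 40000 → 32000 → 25600 → 20000 → 16000 → 12800 → 10000 → 8000 → 6400 — 2 2/3 stops lower (darker).
Aperture: f/9 → f/8 → f/7.1 → f/6.3 → f/5.6 → f/5 → f/4.5 → f/4 → f/3.5 → f/3.2 → f/2.8 → f/2.5 → f/2.2 — 4 stops wider (brighter).
Net change so far: 1 1/3 stops brighter. Offset with the shutter speed: 10 → 8 → 6 → 5 → 4.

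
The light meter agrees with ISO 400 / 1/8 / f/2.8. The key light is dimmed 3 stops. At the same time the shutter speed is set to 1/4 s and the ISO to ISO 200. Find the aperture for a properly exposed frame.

f/1.0

Scene light: 3 stops darker.
Shutter speed: 1/8 → 1/4 — 1 stop slower (brighter).
ISO: 400 → 200 — 1 stop dropped (darker).
Net so far: 3 stops darker. Aperture: f/2.8 → f/2 → f/1.4 → f/1.0.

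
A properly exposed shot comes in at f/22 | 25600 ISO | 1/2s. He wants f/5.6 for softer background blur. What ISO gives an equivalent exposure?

ISO 1600

Aperture: f/22 → f/16 → f/11 → f/8 → f/5.6 — 4 stops wider (brighter).
Need 4 stops darker from the ISO: 25600 → 12800 → 6400 → 3200 → 1600.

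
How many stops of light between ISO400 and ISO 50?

400 → 200 → 100 → 50 — count the steps: 3 stops.

3 stops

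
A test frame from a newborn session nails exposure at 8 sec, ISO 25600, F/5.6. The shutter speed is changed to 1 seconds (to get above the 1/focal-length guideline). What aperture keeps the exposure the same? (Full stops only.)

Shutter speed: 8 → 4 → 2 → 1 — 3 stops faster (darker).
Need 3 stops brighter from the aperture: f/5.6 → f/4 → f/2.8 → f/2.

f/2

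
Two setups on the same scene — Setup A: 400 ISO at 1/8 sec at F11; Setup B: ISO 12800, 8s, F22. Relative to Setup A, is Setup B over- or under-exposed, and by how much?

Aperture: f/11 → f/16 → f/22 — 2 stops narrower (darker).
Shutter speed: 1/8 → 1/4 → 1/2 → 1 → 2 → 4 → 8 — 6 stops slower (brighter).
ISO: 400 → 800 → 1600 → 3200 → 6400 → 12800 — 5 stops raised (brighter).
Net: −2 +6 +5 = +9 stops.

9 stops brighter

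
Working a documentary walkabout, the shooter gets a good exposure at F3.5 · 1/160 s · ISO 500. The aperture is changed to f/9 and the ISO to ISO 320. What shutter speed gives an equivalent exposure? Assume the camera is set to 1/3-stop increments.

1/15s

Aperture: f/3.5 → f/4 → f/4.5 → f/5 → f/5.6 → f/6.3 → f/7.1 → f/8 → f/9 — 2 2/3 stops smaller aperture (darker).
ISO: 500 → 400 → 320 — 2/3 stop dropped (darker).
Net change so far: 3 1/3 stops darker. Offset with the shutter speed: 1/160 → 1/125 → 1/100 → 1/80 → 1/60 → 1/50 → 1/40 → 1/30 → 1/25 → 1/20 → 1/15.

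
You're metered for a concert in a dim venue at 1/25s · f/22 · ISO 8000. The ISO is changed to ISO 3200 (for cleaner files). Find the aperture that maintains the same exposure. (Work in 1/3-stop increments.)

f/14

ISO: 8000 → 6400 → 5000 → 4000 → 3200 — 1 1/3 stops dropped (darker).
Need 1 1/3 stops brighter from the aperture: f/22 → f/20 → f/18 → f/16 → f/14.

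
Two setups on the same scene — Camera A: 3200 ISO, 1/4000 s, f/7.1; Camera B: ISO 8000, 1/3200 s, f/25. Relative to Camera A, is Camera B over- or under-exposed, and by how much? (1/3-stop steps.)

Aperture: f/7.1 → f/8 → f/9 → f/10 → f/11 → f/13 → f/14 → f/16 → f/18 → f/20 → f/22 → f/25 — 3 2/3 stops smaller aperture (darker).
Shutter speed: 1/4000 → 1/3200 — 1/3 stop slower (brighter).
ISO: 3200 → 4000 → 5000 → 6400 → 8000 — 1 1/3 stops higher (brighter).
Net: −3 2/3 +1/3 +1 1/3 = −2 stops.

2 stops darker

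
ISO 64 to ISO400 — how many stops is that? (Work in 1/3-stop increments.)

2 2/3 stops

64 → 80 → 100 → 125 → 160 → 200 → 250 → 320 → 400 — count the steps: 8 third-stops = 2 2/3 stops.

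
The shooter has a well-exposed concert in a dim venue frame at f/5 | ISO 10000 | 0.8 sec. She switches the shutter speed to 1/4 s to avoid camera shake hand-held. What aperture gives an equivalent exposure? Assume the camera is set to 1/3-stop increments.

f/2.8

Shutter speed: 0.8 → 0.6 → 0.5 → 0.4 → 0.3 → 1/4 — 1 2/3 stops shorter (darker).
Need 1 2/3 stops brighter from the aperture: f/5 → f/4.5 → f/4 → f/3.5 → f/3.2 → f/2.8.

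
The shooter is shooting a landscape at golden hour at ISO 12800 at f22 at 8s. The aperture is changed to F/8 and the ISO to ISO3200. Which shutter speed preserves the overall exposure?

4 s

Aperture: f/22 → f/16 → f/11 → f/8 — 3 stops wider (brighter).
ISO: 12800 → 6400 → 3200 — 2 stops lower (darker).
Net change so far: 1 stop brighter. Offset with the shutter speed: 8 → 4.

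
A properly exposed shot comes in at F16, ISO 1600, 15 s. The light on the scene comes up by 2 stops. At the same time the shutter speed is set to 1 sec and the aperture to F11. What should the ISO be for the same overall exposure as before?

ISO 3200

Scene light: 2 stops brighter.
Shutter speed: 15 → 8 → 4 → 2 → 1 — 4 stops shorter (darker).
Aperture: f/16 → f/11 — 1 stop opened up (brighter).
Net so far: 1 stop darker. ISO: 1600 → 3200.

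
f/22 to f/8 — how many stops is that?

f/22 → f/16 → f/11 → f/8 — count the steps: 3 stops.

3 stops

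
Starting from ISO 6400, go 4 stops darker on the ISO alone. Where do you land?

ISO: 6400 → 3200 → 1600 → 800 → 400 — 4 stops lower (darker).

ISO 400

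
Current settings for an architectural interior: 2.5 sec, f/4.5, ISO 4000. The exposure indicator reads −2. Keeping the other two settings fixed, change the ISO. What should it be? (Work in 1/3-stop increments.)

ISO 16000

Underexposed by 2 stops → need 2 stops brighter.
ISO: 4000 → 5000 → 6400 → 8000 → 10000 → 12800 → 16000.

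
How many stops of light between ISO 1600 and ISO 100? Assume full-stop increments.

4 stops

1600 → 800 → 400 → 200 → 100 — count the steps: 4 stops.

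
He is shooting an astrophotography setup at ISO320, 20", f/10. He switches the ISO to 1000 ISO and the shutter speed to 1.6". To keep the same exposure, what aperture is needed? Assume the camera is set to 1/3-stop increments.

ISO: 320 → 400 → 500 → 640 → 800 → 1000 — 1 2/3 stops raised (brighter).
Shutter speed: 20 → 15 → 13 → 10 → 8 → 6 → 5 → 4 → 3.2 → 2.5 → 2 → 1.6 — 3 2/3 stops shorter (darker).
Net change so far: 2 stops darker. Offset with the aperture: f/10 → f/9 → f/8 → f/7.1 → f/6.3 → f/5.6 → f/5.

f/5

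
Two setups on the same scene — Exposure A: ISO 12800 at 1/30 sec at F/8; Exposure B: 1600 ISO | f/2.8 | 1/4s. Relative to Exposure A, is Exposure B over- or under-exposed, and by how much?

3 stops brighter

Aperture: f/8 → f/5.6 → f/4 → f/2.8 — 3 stops wider (brighter).
Shutter speed: 1/30 → 1/15 → 1/8 → 1/4 — 3 stops slower (brighter).
ISO: 12800 → 6400 → 3200 → 1600 — 3 stops lower (darker).
Net: +3 +3 −3 = +3 stops.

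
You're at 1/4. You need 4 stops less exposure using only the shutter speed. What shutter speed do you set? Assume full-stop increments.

1/60s

Shutter speed: 1/4 → 1/8 → 1/15 → 1/30 → 1/60 — 4 stops faster (darker).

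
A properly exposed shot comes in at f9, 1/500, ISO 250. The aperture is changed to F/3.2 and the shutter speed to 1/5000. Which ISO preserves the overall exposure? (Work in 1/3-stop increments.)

Aperture: f/9 → f/8 → f/7.1 → f/6.3 → f/5.6 → f/5 → f/4.5 → f/4 → f/3.5 → f/3.2 — 3 stops larger aperture (brighter).
Shutter speed: 1/500 → 1/640 → 1/800 → 1/1000 → 1/1250 → 1/1600 → 1/2000 → 1/2500 → 1/3200 → 1/4000 → 1/5000 — 3 1/3 stops faster (darker).
Net change so far: 1/3 stop darker. Offset with the ISO: 250 → 320.

ISO 320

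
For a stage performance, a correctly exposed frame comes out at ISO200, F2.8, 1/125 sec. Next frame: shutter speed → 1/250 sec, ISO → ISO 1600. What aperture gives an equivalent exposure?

Shutter speed: 1/125 → 1/250 — 1 stop shorter (darker).
ISO: 200 → 400 → 800 → 1600 — 3 stops raised (brighter).
Net change so far: 2 stops brighter. Offset with the aperture: f/2.8 → f/4 → f/5.6.

f/5.6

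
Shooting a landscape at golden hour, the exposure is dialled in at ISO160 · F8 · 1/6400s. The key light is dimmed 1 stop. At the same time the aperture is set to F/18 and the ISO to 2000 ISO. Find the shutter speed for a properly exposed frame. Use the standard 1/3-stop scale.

1/8000s

Scene light: 1 stop darker.
Aperture: f/8 → f/9 → f/10 → f/11 → f/13 → f/14 → f/16 → f/18 — 2 1/3 stops narrower (darker).
ISO: 160 → 200 → 250 → 320 → 400 → 500 → 640 → 800 → 1000 → 1250 → 1600 → 2000 — 3 2/3 stops raised (brighter).
Net so far: 1/3 stop brighter. Shutter speed: 1/6400 → 1/8000.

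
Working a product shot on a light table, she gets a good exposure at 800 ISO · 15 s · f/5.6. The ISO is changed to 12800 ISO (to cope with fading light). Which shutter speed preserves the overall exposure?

1 s

ISO: 800 → 1600 → 3200 → 6400 → 12800 — 4 stops higher (brighter).
Need 4 stops darker from the shutter speed: 15 → 8 → 4 → 2 → 1.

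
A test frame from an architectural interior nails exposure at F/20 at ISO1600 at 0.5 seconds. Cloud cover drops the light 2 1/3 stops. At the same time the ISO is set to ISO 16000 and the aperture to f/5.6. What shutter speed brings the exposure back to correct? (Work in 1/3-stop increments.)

Scene light: 2 1/3 stops darker.
ISO: 1600 → 2000 → 2500 → 3200 → 4000 → 5000 → 6400 → 8000 → 10000 → 12800 → 16000 — 3 1/3 stops raised (brighter).
Aperture: f/20 → f/18 → f/16 → f/14 → f/13 → f/11 → f/10 → f/9 → f/8 → f/7.1 → f/6.3 → f/5.6 — 3 2/3 stops larger aperture (brighter).
Net so far: 4 2/3 stops brighter. Shutter speed: 0.5 → 0.4 → 0.3 → 1/4 → 1/5 → 1/6 → 1/8 → 1/10 → 1/13 → 1/15 → 1/20 → 1/25 → 1/30 → 1/40 → 1/50.

1/50s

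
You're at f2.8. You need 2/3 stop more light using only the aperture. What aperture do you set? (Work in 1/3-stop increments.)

Aperture: f/2.8 → f/2.5 → f/2.2 — 2/3 stop wider (brighter).

f/2.2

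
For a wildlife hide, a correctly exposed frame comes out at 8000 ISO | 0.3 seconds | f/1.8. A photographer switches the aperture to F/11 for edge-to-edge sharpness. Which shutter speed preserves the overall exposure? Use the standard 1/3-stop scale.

13 s

Aperture: f/1.8 → f/2 → f/2.2 → f/2.5 → f/2.8 → f/3.2 → f/3.5 → f/4 → f/4.5 → f/5 → f/5.6 → f/6.3 → f/7.1 → f/8 → f/9 → f/10 → f/11 — 5 1/3 stops stopped down (darker).
Need 5 1/3 stops brighter from the shutter speed: 0.3 → 0.4 → 0.5 → 0.6 → 0.8 → 1 → 1.3 → 1.6 → 2 → 2.5 → 3.2 → 4 → 5 → 6 → 8 → 10 → 13.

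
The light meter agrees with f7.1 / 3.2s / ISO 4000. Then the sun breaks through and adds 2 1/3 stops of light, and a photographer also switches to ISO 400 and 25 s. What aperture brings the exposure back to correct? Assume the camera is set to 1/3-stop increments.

f/14

Scene light: 2 1/3 stops brighter.
ISO: 4000 → 3200 → 2500 → 2000 → 1600 → 1250 → 1000 → 800 → 640 → 500 → 400 — 3 1/3 stops dropped (darker).
Shutter speed: 3.2 → 4 → 5 → 6 → 8 → 10 → 13 → 15 → 20 → 25 — 3 stops slower (brighter).
Net so far: 2 stops brighter. Aperture: f/7.1 → f/8 → f/9 → f/10 → f/11 → f/13 → f/14.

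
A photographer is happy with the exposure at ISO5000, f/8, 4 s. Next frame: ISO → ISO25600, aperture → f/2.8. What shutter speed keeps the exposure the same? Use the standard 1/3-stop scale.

ISO: 5000 → 6400 → 8000 → 10000 → 12800 → 16000 → 20000 → 25600 — 2 1/3 stops raised (brighter).
Aperture: f/8 → f/7.1 → f/6.3 → f/5.6 → f/5 → f/4.5 → f/4 → f/3.5 → f/3.2 → f/2.8 — 3 stops wider (brighter).
Net change so far: 5 1/3 stops brighter. Offset with the shutter speed: 4 → 3.2 → 2.5 → 2 → 1.6 → 1.3 → 1 → 0.8 → 0.6 → 0.5 → 0.4 → 0.3 → 1/4 → 1/5 → 1/6 → 1/8 → 1/10.

1/10s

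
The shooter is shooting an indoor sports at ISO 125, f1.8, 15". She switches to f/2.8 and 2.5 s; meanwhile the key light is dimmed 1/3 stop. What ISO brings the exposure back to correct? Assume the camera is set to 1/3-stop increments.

ISO 2500

Scene light: 1/3 stop darker.
Aperture: f/1.8 → f/2 → f/2.2 → f/2.5 → f/2.8 — 1 1/3 stops stopped down (darker).
Shutter speed: 15 → 13 → 10 → 8 → 6 → 5 → 4 → 3.2 → 2.5 — 2 2/3 stops shorter (darker).
Net so far: 4 1/3 stops darker. ISO: 125 → 160 → 200 → 250 → 320 → 400 → 500 → 640 → 800 → 1000 → 1250 → 1600 → 2000 → 2500.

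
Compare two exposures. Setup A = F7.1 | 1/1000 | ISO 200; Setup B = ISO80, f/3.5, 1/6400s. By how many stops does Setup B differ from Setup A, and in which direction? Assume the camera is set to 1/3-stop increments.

Aperture: f/7.1 → f/6.3 → f/5.6 → f/5 → f/4.5 → f/4 → f/3.5 — 2 stops opened up (brighter).
Shutter speed: 1/1000 → 1/1250 → 1/1600 → 1/2000 → 1/2500 → 1/3200 → 1/4000 → 1/5000 → 1/6400 — 2 2/3 stops shorter (darker).
ISO: 200 → 160 → 125 → 100 → 80 — 1 1/3 stops dropped (darker).
Net: +2 −2 2/3 −1 1/3 = −2 stops.

2 stops darker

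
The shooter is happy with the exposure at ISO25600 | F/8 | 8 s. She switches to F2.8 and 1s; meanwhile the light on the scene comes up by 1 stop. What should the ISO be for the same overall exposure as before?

ISO 12800

Scene light: 1 stop brighter.
Aperture: f/8 → f/5.6 → f/4 → f/2.8 — 3 stops larger aperture (brighter).
Shutter speed: 8 → 4 → 2 → 1 — 3 stops shorter (darker).
Net so far: 1 stop brighter. ISO: 25600 → 12800.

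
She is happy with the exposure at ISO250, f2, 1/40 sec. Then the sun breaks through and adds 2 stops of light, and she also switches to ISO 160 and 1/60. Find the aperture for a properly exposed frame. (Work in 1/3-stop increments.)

f/2.5

Scene light: 2 stops brighter.
ISO: 250 → 200 → 160 — 2/3 stop dropped (darker).
Shutter speed: 1/40 → 1/50 → 1/60 — 2/3 stop shorter (darker).
Net so far: 2/3 stop brighter. Aperture: f/2 → f/2.2 → f/2.5.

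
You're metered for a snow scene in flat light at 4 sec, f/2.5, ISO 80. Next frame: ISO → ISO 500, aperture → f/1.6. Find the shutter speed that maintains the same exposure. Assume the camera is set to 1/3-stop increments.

1/4s

ISO: 80 → 100 → 125 → 160 → 200 → 250 → 320 → 400 → 500 — 2 2/3 stops raised (brighter).
Aperture: f/2.5 → f/2.2 → f/2 → f/1.8 → f/1.6 — 1 1/3 stops opened up (brighter).
Net change so far: 4 stops brighter. Offset with the shutter speed: 4 → 3.2 → 2.5 → 2 → 1.6 → 1.3 → 1 → 0.8 → 0.6 → 0.5 → 0.4 → 0.3 → 1/4.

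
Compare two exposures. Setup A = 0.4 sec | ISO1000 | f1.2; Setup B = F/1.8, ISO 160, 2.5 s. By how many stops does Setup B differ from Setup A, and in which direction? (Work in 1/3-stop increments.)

Aperture: f/1.2 → f/1.4 → f/1.6 → f/1.8 — 1 stop narrower (darker).
Shutter speed: 0.4 → 0.5 → 0.6 → 0.8 → 1 → 1.3 → 1.6 → 2 → 2.5 — 2 2/3 stops longer (brighter).
ISO: 1000 → 800 → 640 → 500 → 400 → 320 → 250 → 200 → 160 — 2 2/3 stops dropped (darker).
Net: −1 +2 2/3 −2 2/3 = −1 stop.

1 stop darker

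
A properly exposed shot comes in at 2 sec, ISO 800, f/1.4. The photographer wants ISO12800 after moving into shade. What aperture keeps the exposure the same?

f/5.6

ISO: 800 → 1600 → 3200 → 6400 → 12800 — 4 stops higher (brighter).
Need 4 stops darker from the aperture: f/1.4 → f/2 → f/2.8 → f/4 → f/5.6.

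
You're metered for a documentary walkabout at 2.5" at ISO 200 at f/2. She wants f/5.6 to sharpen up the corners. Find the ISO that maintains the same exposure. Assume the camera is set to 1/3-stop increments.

Aperture: f/2 → f/2.2 → f/2.5 → f/2.8 → f/3.2 → f/3.5 → f/4 → f/4.5 → f/5 → f/5.6 — 3 stops narrower (darker).
Need 3 stops brighter from the ISO: 200 → 250 → 320 → 400 → 500 → 640 → 800 → 1000 → 1250 → 1600.

ISO 1600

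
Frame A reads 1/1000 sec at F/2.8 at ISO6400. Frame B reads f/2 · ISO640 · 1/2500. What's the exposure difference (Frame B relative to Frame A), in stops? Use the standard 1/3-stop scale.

3 2/3 stops darker

Aperture: f/2.8 → f/2.5 → f/2.2 → f/2 — 1 stop wider (brighter).
Shutter speed: 1/1000 → 1/1250 → 1/1600 → 1/2000 → 1/2500 — 1 1/3 stops faster (darker).
ISO: 6400 → 5000 → 4000 → 3200 → 2500 → 2000 → 1600 → 1250 → 1000 → 800 → 640 — 3 1/3 stops dropped (darker).
Net: +1 −1 1/3 −3 1/3 = −3 2/3 stops.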